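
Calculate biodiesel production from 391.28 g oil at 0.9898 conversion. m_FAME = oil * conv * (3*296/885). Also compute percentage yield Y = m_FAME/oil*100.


m_FAME = oil * conv * (3 * 296 / 885) = oil * conv * (888/885)
= 391.28 * 0.9898 * 888 / 885
= 388.6018 g
Y = m_FAME / oil * 100 = conv * (888/885) * 100
= 0.9898 * 888 / 885 * 100
= 99.32%

388.6018 g FAME; Y = 99.32%


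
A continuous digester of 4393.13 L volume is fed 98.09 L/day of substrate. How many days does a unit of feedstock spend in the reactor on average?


HRT = V / Q
= 4393.13 / 98.09
= 44.7867 days

44.7867 days


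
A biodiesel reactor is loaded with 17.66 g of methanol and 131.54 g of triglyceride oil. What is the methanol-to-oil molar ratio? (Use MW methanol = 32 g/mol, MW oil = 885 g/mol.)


Molar ratio = n_MeOH / n_oil = (MeOH/32) / (oil/885) = (MeOH * 885) / (32 * oil)
= (17.66 * 885) / (32 * 131.54)
= 3.7130

3.7130


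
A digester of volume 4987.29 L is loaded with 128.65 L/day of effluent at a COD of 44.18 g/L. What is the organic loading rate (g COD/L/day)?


OLR = Q * S / V
= 128.65 * 44.18 / 4987.29
= 1.1396 g/L/day

1.1396 g/L/day


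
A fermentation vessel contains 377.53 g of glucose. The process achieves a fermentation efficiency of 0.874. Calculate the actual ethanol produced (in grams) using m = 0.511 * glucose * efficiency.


Actual ethanol: m = 0.511 * 377.53 * 0.874
m = 168.6102 g

168.6102 g


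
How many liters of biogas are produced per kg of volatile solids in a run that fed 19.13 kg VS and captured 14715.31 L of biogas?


Y = V / VS
= 14715.31 / 19.13
= 769.2269 L/kg VS

769.2269 L/kg VS


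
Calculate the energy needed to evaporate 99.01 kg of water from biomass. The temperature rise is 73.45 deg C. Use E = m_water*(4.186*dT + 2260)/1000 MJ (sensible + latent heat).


E = m_water * (4.186 * dT + 2260) / 1000
= 99.01 * (4.186 * 73.45 + 2260) / 1000
= 254.2044 MJ

254.2044 MJ


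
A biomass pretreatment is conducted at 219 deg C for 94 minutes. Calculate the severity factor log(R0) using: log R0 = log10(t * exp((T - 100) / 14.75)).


logR0 = log10(t * exp((T - 100) / 14.75))
= log10(94 * exp((219 - 100) / 14.75))
= 5.4769

5.4769


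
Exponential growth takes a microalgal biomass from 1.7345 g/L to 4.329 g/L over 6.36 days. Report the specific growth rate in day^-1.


mu = ln(X2/X1) / dt
= ln(4.329/1.7345) / 6.36
= 0.1438 per day

0.1438 per day


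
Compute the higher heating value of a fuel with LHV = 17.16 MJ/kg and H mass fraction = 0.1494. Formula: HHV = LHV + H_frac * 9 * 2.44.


HHV = LHV + H_frac * 9 * 2.44
= 17.16 + 0.1494 * 9 * 2.44
= 20.4408 MJ/kg

20.4408 MJ/kg


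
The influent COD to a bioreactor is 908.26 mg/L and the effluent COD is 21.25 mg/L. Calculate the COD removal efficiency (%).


eta = (COD_in - COD_out) / COD_in * 100
= (908.26 - 21.25) / 908.26 * 100
= 97.6604%

97.6604%


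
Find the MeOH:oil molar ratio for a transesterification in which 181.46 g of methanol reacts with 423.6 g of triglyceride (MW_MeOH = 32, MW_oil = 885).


Molar ratio = n_MeOH / n_oil = (MeOH/32) / (oil/885) = (MeOH * 885) / (32 * oil)
= (181.46 * 885) / (32 * 423.6)
= 11.8473

11.8473


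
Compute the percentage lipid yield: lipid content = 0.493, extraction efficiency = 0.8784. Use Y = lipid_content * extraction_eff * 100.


Y = lipid_content * extraction_eff * 100
= 0.493 * 0.8784 * 100
= 43.3051%

43.3051%


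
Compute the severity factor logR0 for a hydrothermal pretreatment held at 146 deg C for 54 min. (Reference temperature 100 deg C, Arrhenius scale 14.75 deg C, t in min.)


logR0 = log10(t * exp((T - 100) / 14.75))
= log10(54 * exp((146 - 100) / 14.75))
= 3.0868

3.0868


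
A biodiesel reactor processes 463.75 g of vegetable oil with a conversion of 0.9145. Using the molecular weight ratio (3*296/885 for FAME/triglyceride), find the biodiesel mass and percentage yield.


m_FAME = oil * conv * (3 * 296 / 885) = oil * conv * (888/885)
= 463.75 * 0.9145 * 888 / 885
= 425.5370 g
Y = m_FAME / oil * 100 = conv * (888/885) * 100
= 0.9145 * 888 / 885 * 100
= 91.76%

425.5370 g FAME; Y = 91.76%


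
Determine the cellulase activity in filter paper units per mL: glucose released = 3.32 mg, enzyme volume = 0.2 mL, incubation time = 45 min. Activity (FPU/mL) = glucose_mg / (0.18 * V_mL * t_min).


Activity = glucose_mg / (0.18 mg/umol * V_mL * t_min)
= 3.32 / (0.18 * 0.2 * 45)
= 2.0494 FPU/mL

2.0494 FPU/mL


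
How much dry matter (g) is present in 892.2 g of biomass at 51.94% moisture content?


Wd = Ww * (1 - MC/100)
= 892.2 * (1 - 51.94/100)
= 428.7913 g

428.7913 g


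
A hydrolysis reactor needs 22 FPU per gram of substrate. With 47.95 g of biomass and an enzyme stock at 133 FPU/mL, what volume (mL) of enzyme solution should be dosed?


V = dosage * m_sub / activity
V = 22 * 47.95 / 133
V = 7.9316 mL

7.9316 mL


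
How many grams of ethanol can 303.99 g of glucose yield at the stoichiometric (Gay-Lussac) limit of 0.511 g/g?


Theoretical ethanol yield: m_EtOH = 0.511 * m_glucose
m_EtOH = 0.511 * 303.99 = 155.3389 g

155.3389 g


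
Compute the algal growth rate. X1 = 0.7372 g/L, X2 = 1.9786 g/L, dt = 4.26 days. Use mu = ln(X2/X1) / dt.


mu = ln(X2/X1) / dt
= ln(1.9786/0.7372) / 4.26
= 0.2318 per day

0.2318 per day


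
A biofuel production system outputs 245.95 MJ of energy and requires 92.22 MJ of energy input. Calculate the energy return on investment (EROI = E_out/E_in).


EROI = E_out / E_in
= 245.95 / 92.22
= 2.6670

2.6670


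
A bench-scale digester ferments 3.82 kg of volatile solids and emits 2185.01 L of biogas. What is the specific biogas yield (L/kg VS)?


Y = V / VS
= 2185.01 / 3.82
= 571.9921 L/kg VS

571.9921 L/kg VS


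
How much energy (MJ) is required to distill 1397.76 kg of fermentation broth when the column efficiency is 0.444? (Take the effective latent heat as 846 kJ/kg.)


E = m * 846 / (eta * 1000)
= 1397.76 * 846 / (0.444 * 1000)
= 2663.2995 MJ

2663.2995 MJ


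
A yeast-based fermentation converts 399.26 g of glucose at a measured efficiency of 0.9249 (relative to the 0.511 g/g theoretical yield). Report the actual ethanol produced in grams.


Actual ethanol: m = 0.511 * 399.26 * 0.9249
m = 188.6998 g

188.6998 g


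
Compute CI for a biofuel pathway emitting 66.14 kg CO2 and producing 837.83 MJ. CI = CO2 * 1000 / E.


CI = CO2 * 1000 / E
= 66.14 * 1000 / 837.83
= 78.9420 g CO2/MJ

78.9420 g CO2/MJ


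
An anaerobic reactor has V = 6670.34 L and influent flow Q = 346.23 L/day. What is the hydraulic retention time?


HRT = V / Q
= 6670.34 / 346.23
= 19.2656 days

19.2656 days


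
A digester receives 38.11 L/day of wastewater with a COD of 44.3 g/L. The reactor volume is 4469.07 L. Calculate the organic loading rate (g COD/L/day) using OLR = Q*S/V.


OLR = Q * S / V
= 38.11 * 44.3 / 4469.07
= 0.3778 g/L/day

0.3778 g/L/day


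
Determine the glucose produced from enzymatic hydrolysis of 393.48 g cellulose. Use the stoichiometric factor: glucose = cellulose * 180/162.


glucose = cellulose * 180/162
= 393.48 * 180/162
= 437.2000 g

437.2000 g


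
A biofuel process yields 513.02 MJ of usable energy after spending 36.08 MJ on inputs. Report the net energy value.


NEV = E_out - E_in
= 513.02 - 36.08
= 476.9400 MJ

476.9400 MJ


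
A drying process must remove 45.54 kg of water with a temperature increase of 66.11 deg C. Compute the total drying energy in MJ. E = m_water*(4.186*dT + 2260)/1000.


E = m_water * (4.186 * dT + 2260) / 1000
= 45.54 * (4.186 * 66.11 + 2260) / 1000
= 115.5230 MJ

115.5230 MJ


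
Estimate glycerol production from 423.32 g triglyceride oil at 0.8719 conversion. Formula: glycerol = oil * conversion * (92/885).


glycerol = oil * conv * (92/885)
= 423.32 * 0.8719 * 92 / 885
= 38.3690 g

38.3690 g


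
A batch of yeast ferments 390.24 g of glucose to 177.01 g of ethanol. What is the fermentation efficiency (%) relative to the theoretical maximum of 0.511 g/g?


Fermentation efficiency = (actual / (0.511 * glucose)) * 100
= (177.01 / (0.511 * 390.24)) * 100
= 88.7657%

88.7657%


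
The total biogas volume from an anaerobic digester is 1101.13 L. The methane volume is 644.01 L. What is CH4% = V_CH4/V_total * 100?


CH4% = V_CH4 / V_total * 100
= 644.01 / 1101.13 * 100
= 58.4863%

58.4863%


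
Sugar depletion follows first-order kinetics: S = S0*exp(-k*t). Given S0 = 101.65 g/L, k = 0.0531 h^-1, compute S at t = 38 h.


S = S0 * exp(-k * t)
S = 101.65 * exp(-0.0531 * 38)
S = 13.5141 g/L

13.5141 g/L


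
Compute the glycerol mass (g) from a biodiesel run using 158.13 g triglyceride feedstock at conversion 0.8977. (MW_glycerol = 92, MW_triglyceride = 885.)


glycerol = oil * conv * (92/885)
= 158.13 * 0.8977 * 92 / 885
= 14.7567 g

14.7567 g


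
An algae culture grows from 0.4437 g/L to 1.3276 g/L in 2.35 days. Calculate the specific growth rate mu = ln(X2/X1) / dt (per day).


mu = ln(X2/X1) / dt
= ln(1.3276/0.4437) / 2.35
= 0.4664 per day

0.4664 per day


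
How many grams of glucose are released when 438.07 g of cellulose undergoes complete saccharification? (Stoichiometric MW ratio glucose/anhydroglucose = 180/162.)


glucose = cellulose * 180/162
= 438.07 * 180/162
= 486.7444 g

486.7444 g


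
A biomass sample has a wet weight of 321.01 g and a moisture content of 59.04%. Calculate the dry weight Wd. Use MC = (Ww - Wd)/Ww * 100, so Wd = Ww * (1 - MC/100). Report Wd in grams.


Wd = Ww * (1 - MC/100)
= 321.01 * (1 - 59.04/100)
= 131.4857 g

131.4857 g


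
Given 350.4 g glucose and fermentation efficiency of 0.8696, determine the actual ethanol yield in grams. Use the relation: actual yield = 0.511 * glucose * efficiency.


Actual ethanol: m = 0.511 * 350.4 * 0.8696
m = 155.7057 g

155.7057 g


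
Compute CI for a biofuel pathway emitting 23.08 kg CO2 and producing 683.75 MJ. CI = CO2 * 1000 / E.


CI = CO2 * 1000 / E
= 23.08 * 1000 / 683.75
= 33.7550 g CO2/MJ

33.7550 g CO2/MJ


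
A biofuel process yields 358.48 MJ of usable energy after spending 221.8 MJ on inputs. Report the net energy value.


NEV = E_out - E_in
= 358.48 - 221.8
= 136.6800 MJ

136.6800 MJ


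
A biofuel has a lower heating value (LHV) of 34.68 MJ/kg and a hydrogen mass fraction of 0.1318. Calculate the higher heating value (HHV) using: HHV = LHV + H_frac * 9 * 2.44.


HHV = LHV + H_frac * 9 * 2.44
= 34.68 + 0.1318 * 9 * 2.44
= 37.5743 MJ/kg

37.5743 MJ/kg


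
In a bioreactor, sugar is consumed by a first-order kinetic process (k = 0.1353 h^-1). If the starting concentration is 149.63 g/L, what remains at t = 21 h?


S = S0 * exp(-k * t)
S = 149.63 * exp(-0.1353 * 21)
S = 8.7309 g/L

8.7309 g/L


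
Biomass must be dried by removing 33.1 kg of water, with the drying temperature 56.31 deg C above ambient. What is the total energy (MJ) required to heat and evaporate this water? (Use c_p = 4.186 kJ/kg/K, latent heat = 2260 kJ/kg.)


E = m_water * (4.186 * dT + 2260) / 1000
= 33.1 * (4.186 * 56.31 + 2260) / 1000
= 82.6081 MJ

82.6081 MJ


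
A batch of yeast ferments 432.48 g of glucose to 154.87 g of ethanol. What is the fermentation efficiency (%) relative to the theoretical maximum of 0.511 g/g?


Fermentation efficiency = (actual / (0.511 * glucose)) * 100
= (154.87 / (0.511 * 432.48)) * 100
= 70.0778%

70.0778%


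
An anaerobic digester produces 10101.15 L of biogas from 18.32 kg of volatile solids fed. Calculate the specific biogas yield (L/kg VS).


Y = V / VS
= 10101.15 / 18.32
= 551.3728 L/kg VS

551.3728 L/kg VS


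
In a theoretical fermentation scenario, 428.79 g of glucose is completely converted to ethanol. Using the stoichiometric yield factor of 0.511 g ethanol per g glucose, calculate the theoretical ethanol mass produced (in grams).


Theoretical ethanol yield: m_EtOH = 0.511 * m_glucose
m_EtOH = 0.511 * 428.79 = 219.1117 g

219.1117 g


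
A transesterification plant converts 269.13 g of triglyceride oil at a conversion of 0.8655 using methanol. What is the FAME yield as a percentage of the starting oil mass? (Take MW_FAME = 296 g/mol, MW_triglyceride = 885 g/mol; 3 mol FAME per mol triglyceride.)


m_FAME = oil * conv * (3 * 296 / 885) = oil * conv * (888/885)
= 269.13 * 0.8655 * 888 / 885
= 233.7216 g
Y = m_FAME / oil * 100 = conv * (888/885) * 100
= 0.8655 * 888 / 885 * 100
= 86.84%

86.84%


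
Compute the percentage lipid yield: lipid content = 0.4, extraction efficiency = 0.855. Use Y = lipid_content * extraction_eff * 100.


Y = lipid_content * extraction_eff * 100
= 0.4 * 0.855 * 100
= 34.2000%

34.2000%


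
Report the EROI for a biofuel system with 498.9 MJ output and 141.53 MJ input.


EROI = E_out / E_in
= 498.9 / 141.53
= 3.5250

3.5250


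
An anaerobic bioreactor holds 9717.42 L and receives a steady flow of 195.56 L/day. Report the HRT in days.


HRT = V / Q
= 9717.42 / 195.56
= 49.6902 days

49.6902 days


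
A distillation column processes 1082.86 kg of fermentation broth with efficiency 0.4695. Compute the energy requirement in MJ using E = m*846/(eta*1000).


E = m * 846 / (eta * 1000)
= 1082.86 * 846 / (0.4695 * 1000)
= 1951.2238 MJ

1951.2238 MJ


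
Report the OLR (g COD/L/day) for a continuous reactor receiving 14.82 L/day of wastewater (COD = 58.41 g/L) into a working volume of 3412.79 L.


OLR = Q * S / V
= 14.82 * 58.41 / 3412.79
= 0.2536 g/L/day

0.2536 g/L/day


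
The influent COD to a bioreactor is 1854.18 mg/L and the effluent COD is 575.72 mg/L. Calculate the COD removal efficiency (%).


eta = (COD_in - COD_out) / COD_in * 100
= (1854.18 - 575.72) / 1854.18 * 100
= 68.9502%

68.9502%


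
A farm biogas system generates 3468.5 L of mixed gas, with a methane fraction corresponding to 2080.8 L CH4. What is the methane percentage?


CH4% = V_CH4 / V_total * 100
= 2080.8 / 3468.5 * 100
= 59.9914%

59.9914%


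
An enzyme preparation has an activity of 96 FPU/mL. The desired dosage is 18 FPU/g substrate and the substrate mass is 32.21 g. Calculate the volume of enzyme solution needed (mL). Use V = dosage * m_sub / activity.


V = dosage * m_sub / activity
V = 18 * 32.21 / 96
V = 6.0394 mL

6.0394 mL


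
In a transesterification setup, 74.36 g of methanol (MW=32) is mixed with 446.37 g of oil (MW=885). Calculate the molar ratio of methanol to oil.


Molar ratio = n_MeOH / n_oil = (MeOH/32) / (oil/885) = (MeOH * 885) / (32 * oil)
= (74.36 * 885) / (32 * 446.37)
= 4.6072

4.6072


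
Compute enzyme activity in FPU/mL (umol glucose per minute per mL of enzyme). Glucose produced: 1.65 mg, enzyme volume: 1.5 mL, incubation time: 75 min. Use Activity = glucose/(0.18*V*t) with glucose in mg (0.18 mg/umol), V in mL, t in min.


Activity = glucose_mg / (0.18 mg/umol * V_mL * t_min)
= 1.65 / (0.18 * 1.5 * 75)
= 0.0815 FPU/mL

0.0815 FPU/mL


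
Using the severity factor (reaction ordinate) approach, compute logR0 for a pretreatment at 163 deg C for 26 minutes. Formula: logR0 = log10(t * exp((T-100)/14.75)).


logR0 = log10(t * exp((T - 100) / 14.75))
= log10(26 * exp((163 - 100) / 14.75))
= 3.2699

3.2699


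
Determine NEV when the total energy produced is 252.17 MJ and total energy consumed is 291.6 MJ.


NEV = E_out - E_in
= 252.17 - 291.6
= -39.4300 MJ

-39.4300 MJ


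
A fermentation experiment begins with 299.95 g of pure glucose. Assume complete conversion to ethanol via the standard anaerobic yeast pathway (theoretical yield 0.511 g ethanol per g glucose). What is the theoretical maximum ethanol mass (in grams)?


Theoretical ethanol yield: m_EtOH = 0.511 * m_glucose
m_EtOH = 0.511 * 299.95 = 153.2745 g

153.2745 g


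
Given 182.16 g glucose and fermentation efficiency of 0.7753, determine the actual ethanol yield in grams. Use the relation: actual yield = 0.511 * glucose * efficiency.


Actual ethanol: m = 0.511 * 182.16 * 0.7753
m = 72.1678 g

72.1678 g


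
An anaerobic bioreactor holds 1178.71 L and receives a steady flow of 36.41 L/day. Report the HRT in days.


HRT = V / Q
= 1178.71 / 36.41
= 32.3732 days

32.3732 days


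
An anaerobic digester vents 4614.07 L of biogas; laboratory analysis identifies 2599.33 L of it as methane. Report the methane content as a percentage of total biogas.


CH4% = V_CH4 / V_total * 100
= 2599.33 / 4614.07 * 100
= 56.3349%

56.3349%


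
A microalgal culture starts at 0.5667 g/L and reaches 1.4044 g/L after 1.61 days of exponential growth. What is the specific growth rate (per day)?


mu = ln(X2/X1) / dt
= ln(1.4044/0.5667) / 1.61
= 0.5637 per day

0.5637 per day


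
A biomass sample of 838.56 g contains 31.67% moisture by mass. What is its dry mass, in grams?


Wd = Ww * (1 - MC/100)
= 838.56 * (1 - 31.67/100)
= 572.9880 g

572.9880 g


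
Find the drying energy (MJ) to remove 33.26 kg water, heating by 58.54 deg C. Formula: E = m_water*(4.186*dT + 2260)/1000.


E = m_water * (4.186 * dT + 2260) / 1000
= 33.26 * (4.186 * 58.54 + 2260) / 1000
= 83.3179 MJ

83.3179 MJ


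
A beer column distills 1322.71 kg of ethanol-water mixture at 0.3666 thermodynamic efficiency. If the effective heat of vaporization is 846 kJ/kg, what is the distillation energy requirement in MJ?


E = m * 846 / (eta * 1000)
= 1322.71 * 846 / (0.3666 * 1000)
= 3052.4077 MJ

3052.4077 MJ


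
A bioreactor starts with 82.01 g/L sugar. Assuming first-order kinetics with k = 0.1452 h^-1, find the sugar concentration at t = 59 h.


S = S0 * exp(-k * t)
S = 82.01 * exp(-0.1452 * 59)
S = 0.0156 g/L

0.0156 g/L


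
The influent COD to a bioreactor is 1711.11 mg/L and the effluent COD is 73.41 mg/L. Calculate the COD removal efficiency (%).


eta = (COD_in - COD_out) / COD_in * 100
= (1711.11 - 73.41) / 1711.11 * 100
= 95.7098%

95.7098%


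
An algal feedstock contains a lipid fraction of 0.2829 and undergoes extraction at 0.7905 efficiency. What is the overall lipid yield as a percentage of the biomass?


Y = lipid_content * extraction_eff * 100
= 0.2829 * 0.7905 * 100
= 22.3632%

22.3632%


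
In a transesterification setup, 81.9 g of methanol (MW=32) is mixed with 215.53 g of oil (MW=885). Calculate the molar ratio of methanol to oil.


Molar ratio = n_MeOH / n_oil = (MeOH/32) / (oil/885) = (MeOH * 885) / (32 * oil)
= (81.9 * 885) / (32 * 215.53)
= 10.5092

10.5092


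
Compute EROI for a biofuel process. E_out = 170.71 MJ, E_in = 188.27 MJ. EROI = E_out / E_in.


EROI = E_out / E_in
= 170.71 / 188.27
= 0.9067

0.9067


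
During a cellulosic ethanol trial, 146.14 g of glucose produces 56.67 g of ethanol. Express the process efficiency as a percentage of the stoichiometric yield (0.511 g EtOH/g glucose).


Fermentation efficiency = (actual / (0.511 * glucose)) * 100
= (56.67 / (0.511 * 146.14)) * 100
= 75.8863%

75.8863%


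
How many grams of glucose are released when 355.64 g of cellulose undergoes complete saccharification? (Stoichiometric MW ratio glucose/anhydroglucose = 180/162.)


glucose = cellulose * 180/162
= 355.64 * 180/162
= 395.1556 g

395.1556 g


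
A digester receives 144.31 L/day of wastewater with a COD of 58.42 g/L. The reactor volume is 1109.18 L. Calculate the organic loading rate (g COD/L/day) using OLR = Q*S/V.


OLR = Q * S / V
= 144.31 * 58.42 / 1109.18
= 7.6007 g/L/day

7.6007 g/L/day


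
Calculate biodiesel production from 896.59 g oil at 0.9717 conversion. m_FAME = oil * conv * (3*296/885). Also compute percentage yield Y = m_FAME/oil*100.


m_FAME = oil * conv * (3 * 296 / 885) = oil * conv * (888/885)
= 896.59 * 0.9717 * 888 / 885
= 874.1698 g
Y = m_FAME / oil * 100 = conv * (888/885) * 100
= 0.9717 * 888 / 885 * 100
= 97.50%

874.1698 g FAME; Y = 97.50%


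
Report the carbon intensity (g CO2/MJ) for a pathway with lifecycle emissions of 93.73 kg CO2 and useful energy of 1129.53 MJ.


CI = CO2 * 1000 / E
= 93.73 * 1000 / 1129.53
= 82.9814 g CO2/MJ

82.9814 g CO2/MJ


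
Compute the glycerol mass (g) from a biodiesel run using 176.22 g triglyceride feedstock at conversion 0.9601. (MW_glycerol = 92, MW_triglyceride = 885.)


glycerol = oil * conv * (92/885)
= 176.22 * 0.9601 * 92 / 885
= 17.5880 g

17.5880 g


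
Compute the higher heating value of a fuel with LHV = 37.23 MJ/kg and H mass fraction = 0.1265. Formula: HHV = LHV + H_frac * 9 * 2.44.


HHV = LHV + H_frac * 9 * 2.44
= 37.23 + 0.1265 * 9 * 2.44
= 40.0079 MJ/kg

40.0079 MJ/kg


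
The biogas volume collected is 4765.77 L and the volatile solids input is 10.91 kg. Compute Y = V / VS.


Y = V / VS
= 4765.77 / 10.91
= 436.8258 L/kg VS

436.8258 L/kg VS


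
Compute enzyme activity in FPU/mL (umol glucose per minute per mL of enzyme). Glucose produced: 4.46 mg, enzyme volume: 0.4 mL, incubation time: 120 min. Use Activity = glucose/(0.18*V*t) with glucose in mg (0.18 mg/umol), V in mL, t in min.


Activity = glucose_mg / (0.18 mg/umol * V_mL * t_min)
= 4.46 / (0.18 * 0.4 * 120)
= 0.5162 FPU/mL

0.5162 FPU/mL


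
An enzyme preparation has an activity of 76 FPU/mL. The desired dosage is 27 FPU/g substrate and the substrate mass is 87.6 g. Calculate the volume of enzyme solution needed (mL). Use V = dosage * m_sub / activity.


V = dosage * m_sub / activity
V = 27 * 87.6 / 76
V = 31.1211 mL

31.1211 mL


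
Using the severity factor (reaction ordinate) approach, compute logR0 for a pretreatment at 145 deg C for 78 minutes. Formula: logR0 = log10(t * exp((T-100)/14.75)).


logR0 = log10(t * exp((T - 100) / 14.75))
= log10(78 * exp((145 - 100) / 14.75))
= 3.2171

3.2171


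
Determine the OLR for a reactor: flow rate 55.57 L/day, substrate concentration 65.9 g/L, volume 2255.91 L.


OLR = Q * S / V
= 55.57 * 65.9 / 2255.91
= 1.6233 g/L/day

1.6233 g/L/day


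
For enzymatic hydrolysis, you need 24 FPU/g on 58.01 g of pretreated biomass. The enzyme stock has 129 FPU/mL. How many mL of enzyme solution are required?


V = dosage * m_sub / activity
V = 24 * 58.01 / 129
V = 10.7926 mL

10.7926 mL


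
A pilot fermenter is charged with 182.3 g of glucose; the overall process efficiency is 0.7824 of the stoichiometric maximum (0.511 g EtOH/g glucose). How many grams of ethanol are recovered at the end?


Actual ethanol: m = 0.511 * 182.3 * 0.7824
m = 72.8847 g

72.8847 g


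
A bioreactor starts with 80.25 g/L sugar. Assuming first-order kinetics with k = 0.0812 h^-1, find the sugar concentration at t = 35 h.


S = S0 * exp(-k * t)
S = 80.25 * exp(-0.0812 * 35)
S = 4.6793 g/L

4.6793 g/L


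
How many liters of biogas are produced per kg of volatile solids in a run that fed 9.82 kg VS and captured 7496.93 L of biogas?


Y = V / VS
= 7496.93 / 9.82
= 763.4348 L/kg VS

763.4348 L/kg VS


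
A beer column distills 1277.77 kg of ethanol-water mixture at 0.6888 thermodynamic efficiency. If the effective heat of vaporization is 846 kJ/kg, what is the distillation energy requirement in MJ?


E = m * 846 / (eta * 1000)
= 1277.77 * 846 / (0.6888 * 1000)
= 1569.3865 MJ

1569.3865 MJ


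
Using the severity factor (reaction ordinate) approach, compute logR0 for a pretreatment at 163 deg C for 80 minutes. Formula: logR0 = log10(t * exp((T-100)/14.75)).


logR0 = log10(t * exp((T - 100) / 14.75))
= log10(80 * exp((163 - 100) / 14.75))
= 3.7580

3.7580


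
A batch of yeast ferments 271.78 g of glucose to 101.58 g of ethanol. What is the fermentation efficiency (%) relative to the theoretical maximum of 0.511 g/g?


Fermentation efficiency = (actual / (0.511 * glucose)) * 100
= (101.58 / (0.511 * 271.78)) * 100
= 73.1425%

73.1425%


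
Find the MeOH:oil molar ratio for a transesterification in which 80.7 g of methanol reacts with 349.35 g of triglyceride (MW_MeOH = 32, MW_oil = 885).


Molar ratio = n_MeOH / n_oil = (MeOH/32) / (oil/885) = (MeOH * 885) / (32 * oil)
= (80.7 * 885) / (32 * 349.35)
= 6.3886

6.3886


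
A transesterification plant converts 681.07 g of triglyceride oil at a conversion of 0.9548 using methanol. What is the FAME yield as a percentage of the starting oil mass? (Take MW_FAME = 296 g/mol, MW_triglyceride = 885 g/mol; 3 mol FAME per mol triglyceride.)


m_FAME = oil * conv * (3 * 296 / 885) = oil * conv * (888/885)
= 681.07 * 0.9548 * 888 / 885
= 652.4900 g
Y = m_FAME / oil * 100 = conv * (888/885) * 100
= 0.9548 * 888 / 885 * 100
= 95.80%

95.80%


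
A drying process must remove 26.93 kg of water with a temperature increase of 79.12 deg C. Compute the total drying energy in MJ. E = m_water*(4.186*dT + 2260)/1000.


E = m_water * (4.186 * dT + 2260) / 1000
= 26.93 * (4.186 * 79.12 + 2260) / 1000
= 69.7809 MJ

69.7809 MJ


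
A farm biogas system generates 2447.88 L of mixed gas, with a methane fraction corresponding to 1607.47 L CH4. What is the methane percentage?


CH4% = V_CH4 / V_total * 100
= 1607.47 / 2447.88 * 100
= 65.6678%

65.6678%


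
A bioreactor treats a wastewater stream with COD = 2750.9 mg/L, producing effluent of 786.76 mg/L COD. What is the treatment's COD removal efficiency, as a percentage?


eta = (COD_in - COD_out) / COD_in * 100
= (2750.9 - 786.76) / 2750.9 * 100
= 71.3999%

71.3999%


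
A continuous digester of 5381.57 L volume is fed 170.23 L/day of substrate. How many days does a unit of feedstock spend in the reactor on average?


HRT = V / Q
= 5381.57 / 170.23
= 31.6135 days

31.6135 days


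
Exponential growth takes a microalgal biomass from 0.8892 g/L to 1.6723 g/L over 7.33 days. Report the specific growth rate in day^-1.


mu = ln(X2/X1) / dt
= ln(1.6723/0.8892) / 7.33
= 0.0862 per day

0.0862 per day


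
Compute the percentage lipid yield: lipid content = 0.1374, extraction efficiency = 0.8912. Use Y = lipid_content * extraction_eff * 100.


Y = lipid_content * extraction_eff * 100
= 0.1374 * 0.8912 * 100
= 12.2451%

12.2451%


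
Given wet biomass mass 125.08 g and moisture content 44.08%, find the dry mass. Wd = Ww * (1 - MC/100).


Wd = Ww * (1 - MC/100)
= 125.08 * (1 - 44.08/100)
= 69.9447 g

69.9447 g


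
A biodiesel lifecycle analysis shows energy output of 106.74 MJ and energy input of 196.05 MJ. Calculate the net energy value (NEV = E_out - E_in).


NEV = E_out - E_in
= 106.74 - 196.05
= -89.3100 MJ

-89.3100 MJ


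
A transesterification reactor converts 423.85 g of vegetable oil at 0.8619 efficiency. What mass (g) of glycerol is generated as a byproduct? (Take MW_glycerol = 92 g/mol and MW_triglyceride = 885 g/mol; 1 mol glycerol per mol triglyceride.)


glycerol = oil * conv * (92/885)
= 423.85 * 0.8619 * 92 / 885
= 37.9764 g

37.9764 g


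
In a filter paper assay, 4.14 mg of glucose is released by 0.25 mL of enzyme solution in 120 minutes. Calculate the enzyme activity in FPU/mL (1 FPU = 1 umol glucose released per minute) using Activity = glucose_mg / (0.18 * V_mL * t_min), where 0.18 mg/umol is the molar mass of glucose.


Activity = glucose_mg / (0.18 mg/umol * V_mL * t_min)
= 4.14 / (0.18 * 0.25 * 120)
= 0.7667 FPU/mL

0.7667 FPU/mL


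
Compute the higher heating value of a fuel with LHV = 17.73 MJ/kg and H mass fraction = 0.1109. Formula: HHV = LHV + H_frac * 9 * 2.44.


HHV = LHV + H_frac * 9 * 2.44
= 17.73 + 0.1109 * 9 * 2.44
= 20.1654 MJ/kg

20.1654 MJ/kg


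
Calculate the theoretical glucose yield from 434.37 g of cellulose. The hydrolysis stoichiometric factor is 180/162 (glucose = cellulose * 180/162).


glucose = cellulose * 180/162
= 434.37 * 180/162
= 482.6333 g

482.6333 g


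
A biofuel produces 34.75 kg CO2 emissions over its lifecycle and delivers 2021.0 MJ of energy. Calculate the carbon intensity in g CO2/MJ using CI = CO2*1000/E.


CI = CO2 * 1000 / E
= 34.75 * 1000 / 2021.0
= 17.1945 g CO2/MJ

17.1945 g CO2/MJ


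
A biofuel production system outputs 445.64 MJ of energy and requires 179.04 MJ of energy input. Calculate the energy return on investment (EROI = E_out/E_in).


EROI = E_out / E_in
= 445.64 / 179.04
= 2.4891

2.4891


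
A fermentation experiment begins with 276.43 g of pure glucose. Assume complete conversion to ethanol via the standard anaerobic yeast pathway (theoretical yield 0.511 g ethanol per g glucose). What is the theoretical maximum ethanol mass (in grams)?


Theoretical ethanol yield: m_EtOH = 0.511 * m_glucose
m_EtOH = 0.511 * 276.43 = 141.2557 g

141.2557 g


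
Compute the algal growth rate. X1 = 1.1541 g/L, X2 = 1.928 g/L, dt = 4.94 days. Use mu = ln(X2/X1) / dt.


mu = ln(X2/X1) / dt
= ln(1.928/1.1541) / 4.94
= 0.1039 per day

0.1039 per day


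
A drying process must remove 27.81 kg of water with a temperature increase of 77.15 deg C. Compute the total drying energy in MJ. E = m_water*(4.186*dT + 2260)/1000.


E = m_water * (4.186 * dT + 2260) / 1000
= 27.81 * (4.186 * 77.15 + 2260) / 1000
= 71.8318 MJ

71.8318 MJ


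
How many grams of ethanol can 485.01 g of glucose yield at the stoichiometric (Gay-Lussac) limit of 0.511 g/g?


Theoretical ethanol yield: m_EtOH = 0.511 * m_glucose
m_EtOH = 0.511 * 485.01 = 247.8401 g

247.8401 g


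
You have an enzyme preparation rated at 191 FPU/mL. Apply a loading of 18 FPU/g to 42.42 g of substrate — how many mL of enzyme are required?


V = dosage * m_sub / activity
V = 18 * 42.42 / 191
V = 3.9977 mL

3.9977 mL


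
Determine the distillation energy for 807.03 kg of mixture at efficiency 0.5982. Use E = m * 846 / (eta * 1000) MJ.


E = m * 846 / (eta * 1000)
= 807.03 * 846 / (0.5982 * 1000)
= 1141.3363 MJ

1141.3363 MJ


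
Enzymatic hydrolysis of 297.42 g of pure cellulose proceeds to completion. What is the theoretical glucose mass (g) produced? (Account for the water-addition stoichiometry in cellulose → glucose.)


glucose = cellulose * 180/162
= 297.42 * 180/162
= 330.4667 g

330.4667 g


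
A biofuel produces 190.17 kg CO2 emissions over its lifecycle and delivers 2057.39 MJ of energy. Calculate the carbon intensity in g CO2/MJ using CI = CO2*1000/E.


CI = CO2 * 1000 / E
= 190.17 * 1000 / 2057.39
= 92.4326 g CO2/MJ

92.4326 g CO2/MJ


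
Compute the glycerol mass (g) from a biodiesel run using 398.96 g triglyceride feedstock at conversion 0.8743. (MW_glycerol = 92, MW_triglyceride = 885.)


glycerol = oil * conv * (92/885)
= 398.96 * 0.8743 * 92 / 885
= 36.2606 g

36.2606 g


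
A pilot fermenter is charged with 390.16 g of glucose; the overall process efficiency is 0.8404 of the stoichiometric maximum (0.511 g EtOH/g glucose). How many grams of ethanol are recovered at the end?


Actual ethanol: m = 0.511 * 390.16 * 0.8404
m = 167.5520 g

167.5520 g


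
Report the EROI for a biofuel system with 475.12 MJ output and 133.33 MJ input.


EROI = E_out / E_in
= 475.12 / 133.33
= 3.5635

3.5635


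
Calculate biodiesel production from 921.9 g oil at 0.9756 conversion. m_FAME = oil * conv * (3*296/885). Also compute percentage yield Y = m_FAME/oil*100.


m_FAME = oil * conv * (3 * 296 / 885) = oil * conv * (888/885)
= 921.9 * 0.9756 * 888 / 885
= 902.4545 g
Y = m_FAME / oil * 100 = conv * (888/885) * 100
= 0.9756 * 888 / 885 * 100
= 97.89%

902.4545 g FAME; Y = 97.89%


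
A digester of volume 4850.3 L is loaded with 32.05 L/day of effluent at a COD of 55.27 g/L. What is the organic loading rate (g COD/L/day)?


OLR = Q * S / V
= 32.05 * 55.27 / 4850.3
= 0.3652 g/L/day

0.3652 g/L/day


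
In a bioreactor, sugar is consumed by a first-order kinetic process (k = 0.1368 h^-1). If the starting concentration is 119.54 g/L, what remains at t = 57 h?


S = S0 * exp(-k * t)
S = 119.54 * exp(-0.1368 * 57)
S = 0.0491 g/L

0.0491 g/L


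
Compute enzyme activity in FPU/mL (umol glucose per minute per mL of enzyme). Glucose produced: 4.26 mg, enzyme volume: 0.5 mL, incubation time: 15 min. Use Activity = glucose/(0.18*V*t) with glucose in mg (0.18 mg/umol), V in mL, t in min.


Activity = glucose_mg / (0.18 mg/umol * V_mL * t_min)
= 4.26 / (0.18 * 0.5 * 15)
= 3.1556 FPU/mL

3.1556 FPU/mL


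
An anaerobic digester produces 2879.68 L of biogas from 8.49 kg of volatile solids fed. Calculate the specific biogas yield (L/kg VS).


Y = V / VS
= 2879.68 / 8.49
= 339.1849 L/kg VS

339.1849 L/kg VS


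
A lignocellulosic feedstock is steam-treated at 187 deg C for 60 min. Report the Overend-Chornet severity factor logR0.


logR0 = log10(t * exp((T - 100) / 14.75))
= log10(60 * exp((187 - 100) / 14.75))
= 4.3398

4.3398


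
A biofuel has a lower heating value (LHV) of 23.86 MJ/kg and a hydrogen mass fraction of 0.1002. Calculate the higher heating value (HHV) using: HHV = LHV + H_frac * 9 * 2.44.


HHV = LHV + H_frac * 9 * 2.44
= 23.86 + 0.1002 * 9 * 2.44
= 26.0604 MJ/kg

26.0604 MJ/kg


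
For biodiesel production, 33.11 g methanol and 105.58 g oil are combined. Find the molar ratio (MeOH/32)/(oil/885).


Molar ratio = n_MeOH / n_oil = (MeOH/32) / (oil/885) = (MeOH * 885) / (32 * oil)
= (33.11 * 885) / (32 * 105.58)
= 8.6730

8.6730


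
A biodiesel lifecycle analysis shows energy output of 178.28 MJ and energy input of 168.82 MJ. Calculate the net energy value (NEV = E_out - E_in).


NEV = E_out - E_in
= 178.28 - 168.82
= 9.4600 MJ

9.4600 MJ


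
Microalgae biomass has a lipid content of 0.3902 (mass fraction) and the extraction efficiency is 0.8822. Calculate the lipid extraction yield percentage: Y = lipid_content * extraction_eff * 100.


Y = lipid_content * extraction_eff * 100
= 0.3902 * 0.8822 * 100
= 34.4234%

34.4234%


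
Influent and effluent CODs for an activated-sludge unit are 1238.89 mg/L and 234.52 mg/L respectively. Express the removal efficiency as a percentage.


eta = (COD_in - COD_out) / COD_in * 100
= (1238.89 - 234.52) / 1238.89 * 100
= 81.0702%

81.0702%


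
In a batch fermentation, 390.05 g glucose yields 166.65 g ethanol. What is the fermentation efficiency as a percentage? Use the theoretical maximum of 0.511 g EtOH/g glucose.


Fermentation efficiency = (actual / (0.511 * glucose)) * 100
= (166.65 / (0.511 * 390.05)) * 100
= 83.6111%

83.6111%


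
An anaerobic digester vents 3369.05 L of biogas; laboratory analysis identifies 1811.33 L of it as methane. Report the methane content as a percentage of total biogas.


CH4% = V_CH4 / V_total * 100
= 1811.33 / 3369.05 * 100
= 53.7638%

53.7638%


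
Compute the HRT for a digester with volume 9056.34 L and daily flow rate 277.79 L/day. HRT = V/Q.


HRT = V / Q
= 9056.34 / 277.79
= 32.6014 days

32.6014 days


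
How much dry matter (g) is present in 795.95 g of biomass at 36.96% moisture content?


Wd = Ww * (1 - MC/100)
= 795.95 * (1 - 36.96/100)
= 501.7669 g

501.7669 g


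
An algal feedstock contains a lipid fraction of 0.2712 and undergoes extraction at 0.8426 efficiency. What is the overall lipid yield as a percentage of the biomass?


Y = lipid_content * extraction_eff * 100
= 0.2712 * 0.8426 * 100
= 22.8513%

22.8513%


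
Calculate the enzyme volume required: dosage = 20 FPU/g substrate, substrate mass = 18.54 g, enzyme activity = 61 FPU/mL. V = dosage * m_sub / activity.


V = dosage * m_sub / activity
V = 20 * 18.54 / 61
V = 6.0787 mL

6.0787 mL


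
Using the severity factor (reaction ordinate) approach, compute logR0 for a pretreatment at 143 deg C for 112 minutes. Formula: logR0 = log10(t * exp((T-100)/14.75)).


logR0 = log10(t * exp((T - 100) / 14.75))
= log10(112 * exp((143 - 100) / 14.75))
= 3.3153

3.3153


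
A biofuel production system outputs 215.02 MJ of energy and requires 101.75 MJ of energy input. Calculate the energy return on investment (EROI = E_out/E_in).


EROI = E_out / E_in
= 215.02 / 101.75
= 2.1132

2.1132


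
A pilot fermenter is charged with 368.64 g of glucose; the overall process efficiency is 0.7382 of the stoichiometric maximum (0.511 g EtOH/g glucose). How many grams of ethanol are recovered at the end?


Actual ethanol: m = 0.511 * 368.64 * 0.7382
m = 139.0585 g

139.0585 g


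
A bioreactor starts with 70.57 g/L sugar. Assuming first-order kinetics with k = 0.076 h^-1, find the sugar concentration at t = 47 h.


S = S0 * exp(-k * t)
S = 70.57 * exp(-0.076 * 47)
S = 1.9830 g/L

1.9830 g/L


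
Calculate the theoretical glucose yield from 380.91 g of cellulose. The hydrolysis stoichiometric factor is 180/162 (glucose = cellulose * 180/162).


glucose = cellulose * 180/162
= 380.91 * 180/162
= 423.2333 g

423.2333 g


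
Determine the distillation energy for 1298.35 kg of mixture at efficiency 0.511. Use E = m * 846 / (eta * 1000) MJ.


E = m * 846 / (eta * 1000)
= 1298.35 * 846 / (0.511 * 1000)
= 2149.5188 MJ

2149.5188 MJ


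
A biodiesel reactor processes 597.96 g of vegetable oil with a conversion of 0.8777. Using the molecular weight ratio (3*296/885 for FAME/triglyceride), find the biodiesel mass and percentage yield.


m_FAME = oil * conv * (3 * 296 / 885) = oil * conv * (888/885)
= 597.96 * 0.8777 * 888 / 885
= 526.6086 g
Y = m_FAME / oil * 100 = conv * (888/885) * 100
= 0.8777 * 888 / 885 * 100
= 88.07%

526.6086 g FAME; Y = 88.07%


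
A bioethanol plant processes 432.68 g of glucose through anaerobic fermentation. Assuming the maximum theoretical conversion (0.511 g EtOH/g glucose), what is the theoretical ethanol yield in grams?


Theoretical ethanol yield: m_EtOH = 0.511 * m_glucose
m_EtOH = 0.511 * 432.68 = 221.0995 g

221.0995 g


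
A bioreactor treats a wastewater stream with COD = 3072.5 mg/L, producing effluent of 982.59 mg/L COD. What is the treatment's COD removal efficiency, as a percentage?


eta = (COD_in - COD_out) / COD_in * 100
= (3072.5 - 982.59) / 3072.5 * 100
= 68.0199%

68.0199%


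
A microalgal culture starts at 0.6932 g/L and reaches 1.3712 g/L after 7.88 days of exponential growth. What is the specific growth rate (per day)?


mu = ln(X2/X1) / dt
= ln(1.3712/0.6932) / 7.88
= 0.0866 per day

0.0866 per day


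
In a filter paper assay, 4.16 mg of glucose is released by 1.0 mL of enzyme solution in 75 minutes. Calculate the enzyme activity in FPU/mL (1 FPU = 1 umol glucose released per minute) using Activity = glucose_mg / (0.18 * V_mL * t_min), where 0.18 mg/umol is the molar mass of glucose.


Activity = glucose_mg / (0.18 mg/umol * V_mL * t_min)
= 4.16 / (0.18 * 1.0 * 75)
= 0.3081 FPU/mL

0.3081 FPU/mL


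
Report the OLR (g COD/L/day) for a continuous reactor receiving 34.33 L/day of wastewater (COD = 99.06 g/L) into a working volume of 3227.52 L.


OLR = Q * S / V
= 34.33 * 99.06 / 3227.52
= 1.0537 g/L/day

1.0537 g/L/day


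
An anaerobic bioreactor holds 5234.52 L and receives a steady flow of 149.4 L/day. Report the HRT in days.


HRT = V / Q
= 5234.52 / 149.4
= 35.0369 days

35.0369 days


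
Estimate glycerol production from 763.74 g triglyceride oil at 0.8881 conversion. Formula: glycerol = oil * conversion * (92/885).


glycerol = oil * conv * (92/885)
= 763.74 * 0.8881 * 92 / 885
= 70.5102 g

70.5102 g


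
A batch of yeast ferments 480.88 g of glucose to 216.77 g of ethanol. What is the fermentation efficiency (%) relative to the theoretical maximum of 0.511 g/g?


Fermentation efficiency = (actual / (0.511 * glucose)) * 100
= (216.77 / (0.511 * 480.88)) * 100
= 88.2148%

88.2148%


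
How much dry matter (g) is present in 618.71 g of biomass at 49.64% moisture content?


Wd = Ww * (1 - MC/100)
= 618.71 * (1 - 49.64/100)
= 311.5824 g

311.5824 g


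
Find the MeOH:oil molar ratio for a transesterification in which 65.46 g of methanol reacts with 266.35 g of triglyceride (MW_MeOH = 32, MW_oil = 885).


Molar ratio = n_MeOH / n_oil = (MeOH/32) / (oil/885) = (MeOH * 885) / (32 * oil)
= (65.46 * 885) / (32 * 266.35)
= 6.7970

6.7970


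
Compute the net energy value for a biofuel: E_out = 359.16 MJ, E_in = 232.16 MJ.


NEV = E_out - E_in
= 359.16 - 232.16
= 127.0000 MJ

127.0000 MJ
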